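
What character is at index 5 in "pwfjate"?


Input string: 'pwfjate'
Operation: get character at index 5
Index mapping: s[0]='p', s[1]='w', s[2]='f', s[3]='j', s[4]='a', s[5]='t'
Result: 't'


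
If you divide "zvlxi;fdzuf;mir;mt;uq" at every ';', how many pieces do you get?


Input string: 'zvlxi;fdzuf;mir;mt;uq'
Delimiter: ';'
Split result: 'zvlxi', 'fdzuf', 'mir', 'mt', 'uq'
Number of parts: 5


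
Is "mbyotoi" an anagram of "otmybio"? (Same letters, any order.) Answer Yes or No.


String 1: 'otmybio' -> sorted: 'bimooty'
String 2: 'mbyotoi' -> sorted: 'bimooty'
Compare sorted forms: 'bimooty' == 'bimooty'
Anagram: Yes


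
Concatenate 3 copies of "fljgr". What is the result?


Input string: 'fljgr'
Operation: repeat 3 times
Concatenation: 'fljgr' + 'fljgr' + 'fljgr'
Result: fljgrfljgrfljgr


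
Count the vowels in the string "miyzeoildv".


Input string: 'miyzeoildv'
Operation: count vowels (a, e, i, o, u)
Scan: s[0]='m', s[1]='i' (vowel), s[2]='y', s[3]='z', s[4]='e' (vowel), s[5]='o' (vowel), s[6]='i' (vowel), s[7]='l', s[8]='d', s[9]='v'
Vowels found: 4
Result: 4


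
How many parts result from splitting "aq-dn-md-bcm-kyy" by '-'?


Input string: 'aq-dn-md-bcm-kyy'
Delimiter: '-'
Split result: 'aq', 'dn', 'md', 'bcm', 'kyy'
Number of parts: 5


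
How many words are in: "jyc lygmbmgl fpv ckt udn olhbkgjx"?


Input string: 'jyc lygmbmgl fpv ckt udn olhbkgjx'
Operation: split by spaces
Words found: 'jyc', 'lygmbmgl', 'fpv', 'ckt', 'udn', 'olhbkgjx'
Word count: 6


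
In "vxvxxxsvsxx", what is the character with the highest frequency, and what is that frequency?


Input: 'vxvxxxsvsxx'
Operation: tally each character
Counts: 's':2, 'v':3, 'x':6
Maximum: 'x' appears 6 times


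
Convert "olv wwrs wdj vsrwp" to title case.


Input string: 'olv wwrs wdj vsrwp'
Operation: capitalize first letter of each word
Word transformations: 'olv'->'Olv', 'wwrs'->'Wwrs', 'wdj'->'Wdj', 'vsrwp'->'Vsrwp'
Result: Olv Wwrs Wdj Vsrwp


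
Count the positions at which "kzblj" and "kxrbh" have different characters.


String 1: 'kzblj'
String 2: 'kxrbh'
Compare each position: pos 0: 'k'=='k', pos 1: 'z'!='x', pos 2: 'b'!='r', pos 3: 'l'!='b', pos 4: 'j'!='h'
Differing positions: 4
Hamming distance: 4


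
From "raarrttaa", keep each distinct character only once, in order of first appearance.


Input: 'raarrttaa'
Operation: keep first occurrence of each character
Scan: s[0]='r' new -> keep; s[1]='a' new -> keep; s[2]='a' seen -> skip; s[3]='r' seen -> skip; s[4]='r' seen -> skip; s[5]='t' new -> keep; s[6]='t' seen -> skip; s[7]='a' seen -> skip; s[8]='a' seen -> skip
Result: rat


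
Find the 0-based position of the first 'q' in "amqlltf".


Input string: 'amqlltf'
Target: 'q'
Scanning left to right: s[0]='a', s[1]='m', s[2]='q'
First match at index: 2


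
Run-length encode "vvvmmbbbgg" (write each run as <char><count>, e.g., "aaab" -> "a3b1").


Input: 'vvvmmbbbgg'
Operation: identify consecutive runs
Runs: 'vvv' -> v3, 'mm' -> m2, 'bbb' -> b3, 'gg' -> g2
Encoded: v3m2b3g2


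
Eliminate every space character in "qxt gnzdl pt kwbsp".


Input string: 'qxt gnzdl pt kwbsp'
Operation: remove all spaces
Words: 'qxt', 'gnzdl', 'pt', 'kwbsp'
Join without spaces: qxtgnzdlptkwbsp


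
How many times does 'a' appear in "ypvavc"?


Input string: 'ypvavc'
Target character: 'a'
Scan each position: s[3]='a'
Matches found at indices: 3
Total: 1


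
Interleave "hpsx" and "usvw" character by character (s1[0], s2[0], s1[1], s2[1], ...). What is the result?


String 1: 'hpsx'
String 2: 'usvw'
Operation: alternate characters
Pairs: 'h'+'u', 'p'+'s', 's'+'v', 'x'+'w'
Result: hupssvxw


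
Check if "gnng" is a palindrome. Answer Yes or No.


Input string: 'gnng'
Reversed: 'gnng'
Compare pairs: s[0]='g' vs s[3]='g' (match), s[1]='n' vs s[2]='n' (match)
Palindrome: Yes


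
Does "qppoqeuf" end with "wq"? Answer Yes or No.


Input string: 'qppoqeuf'
Suffix to check: 'wq'
Last 2 characters of input: 'uf'
Match: False
Result: No


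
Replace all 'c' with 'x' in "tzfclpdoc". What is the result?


Input string: 'tzfclpdoc'
Operation: replace 'c' with 'x'
Positions of 'c': 3, 8
After replacement: tzfxlpdox


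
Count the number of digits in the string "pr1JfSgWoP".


Input string: 'pr1JfSgWoP'
Operation: count digit characters (0-9)
Scan: 'p', 'r', '1'(digit), 'J', 'f', 'S', 'g', 'W', 'o', 'P'
Digits found: 1
Result: 1


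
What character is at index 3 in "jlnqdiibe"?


Input string: 'jlnqdiibe'
Operation: get character at index 3
Index mapping: s[0]='j', s[1]='l', s[2]='n', s[3]='q'
Result: 'q'


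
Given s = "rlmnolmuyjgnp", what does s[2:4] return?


Input string: 'rlmnolmuyjgnp'
Operation: slice [2:4]
Extract characters: s[2]='m', s[3]='n'
Result: mn


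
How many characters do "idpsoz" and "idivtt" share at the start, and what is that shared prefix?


String 1: 'idpsoz'
String 2: 'idivtt'
Compare position by position:
pos 0: 'i' vs 'i' match
pos 1: 'd' vs 'd' match
pos 2: 'p' vs 'i' differ -> stop
Longest common prefix: "id" (length 2)


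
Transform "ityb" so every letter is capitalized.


Input string: 'ityb'
Operation: convert each letter to uppercase
Mapping: 'i'->'I', 't'->'T', 'y'->'Y', 'b'->'B'
Result: ITYB


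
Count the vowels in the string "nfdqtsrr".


Input string: 'nfdqtsrr'
Operation: count vowels (a, e, i, o, u)
Scan: s[0]='n', s[1]='f', s[2]='d', s[3]='q', s[4]='t', s[5]='s', s[6]='r', s[7]='r'
Vowels found: 0
Result: 0


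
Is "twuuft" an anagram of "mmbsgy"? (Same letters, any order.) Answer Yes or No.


String 1: 'mmbsgy' -> sorted: 'bgmmsy'
String 2: 'twuuft' -> sorted: 'fttuuw'
Compare sorted forms: 'bgmmsy' != 'fttuuw'
Anagram: No


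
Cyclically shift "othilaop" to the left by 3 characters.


Input: 'othilaop', shift = 3
Operation: split at index 3 and swap parts
Front part s[0:3] = 'oth'
Back part s[3:] = 'ilaop'
Rotated = back + front = 'ilaop' + 'oth'
Result: ilaopoth


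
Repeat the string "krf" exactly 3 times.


Input string: 'krf'
Operation: repeat 3 times
Concatenation: 'krf' + 'krf' + 'krf'
Result: krfkrfkrf


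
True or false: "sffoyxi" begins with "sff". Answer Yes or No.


Input string: 'sffoyxi'
Prefix to check: 'sff'
First 3 characters of input: 'sff'
Match: True
Result: Yes


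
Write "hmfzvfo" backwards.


Input string: 'hmfzvfo'
Operation: reverse character order
Original order: 'h' -> 'm' -> 'f' -> 'z' -> 'v' -> 'f' -> 'o'
Reversed order: 'o' -> 'f' -> 'v' -> 'z' -> 'f' -> 'm' -> 'h'
Result: ofvzfmh


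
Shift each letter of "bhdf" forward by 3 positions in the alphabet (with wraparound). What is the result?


Input: 'bhdf', shift = 3
Operation: for each letter, (position + 3) mod 26
Mapping: 'b'(1+3=4)->'e', 'h'(7+3=10)->'k', 'd'(3+3=6)->'g', 'f'(5+3=8)->'i'
Result: ekgi


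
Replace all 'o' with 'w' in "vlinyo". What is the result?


Input string: 'vlinyo'
Operation: replace 'o' with 'w'
Positions of 'o': 5
After replacement: vlinyw


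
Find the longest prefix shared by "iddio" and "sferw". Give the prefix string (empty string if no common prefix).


String 1: 'iddio'
String 2: 'sferw'
Compare position by position:
pos 0: 'i' vs 's' differ -> stop
Longest common prefix: "" (length 0)


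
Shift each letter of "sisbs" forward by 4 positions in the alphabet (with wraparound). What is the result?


Input: 'sisbs', shift = 4
Operation: for each letter, (position + 4) mod 26
Mapping: 's'(18+4=22)->'w', 'i'(8+4=12)->'m', 's'(18+4=22)->'w', 'b'(1+4=5)->'f', 's'(18+4=22)->'w'
Result: wmwfw


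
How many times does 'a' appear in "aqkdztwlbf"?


Input string: 'aqkdztwlbf'
Target character: 'a'
Scan each position: s[0]='a'
Matches found at indices: 0
Total: 1


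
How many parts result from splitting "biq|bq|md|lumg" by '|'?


Input string: 'biq|bq|md|lumg'
Delimiter: '|'
Split result: 'biq', 'bq', 'md', 'lumg'
Number of parts: 4


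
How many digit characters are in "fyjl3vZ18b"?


Input string: 'fyjl3vZ18b'
Operation: count digit characters (0-9)
Scan: 'f', 'y', 'j', 'l', '3'(digit), 'v', 'Z', '1'(digit), '8'(digit), 'b'
Digits found: 3
Result: 3


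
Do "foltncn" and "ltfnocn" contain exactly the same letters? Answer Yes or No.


String 1: 'foltncn' -> sorted: 'cflnnot'
String 2: 'ltfnocn' -> sorted: 'cflnnot'
Compare sorted forms: 'cflnnot' == 'cflnnot'
Anagram: Yes


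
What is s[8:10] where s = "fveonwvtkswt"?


Input string: 'fveonwvtkswt'
Operation: slice [8:10]
Extract characters: s[8]='k', s[9]='s'
Result: ks


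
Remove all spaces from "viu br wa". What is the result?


Input string: 'viu br wa'
Operation: remove all spaces
Words: 'viu', 'br', 'wa'
Join without spaces: viubrwa


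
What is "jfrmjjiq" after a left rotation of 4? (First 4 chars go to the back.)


Input: 'jfrmjjiq', shift = 4
Operation: split at index 4 and swap parts
Front part s[0:4] = 'jfrm'
Back part s[4:] = 'jjiq'
Rotated = back + front = 'jjiq' + 'jfrm'
Result: jjiqjfrm


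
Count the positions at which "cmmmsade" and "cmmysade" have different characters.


String 1: 'cmmmsade'
String 2: 'cmmysade'
Compare each position: pos 0: 'c'=='c', pos 1: 'm'=='m', pos 2: 'm'=='m', pos 3: 'm'!='y', pos 4: 's'=='s', pos 5: 'a'=='a', pos 6: 'd'=='d', pos 7: 'e'=='e'
Differing positions: 1
Hamming distance: 1


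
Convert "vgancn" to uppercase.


Input string: 'vgancn'
Operation: convert each letter to uppercase
Mapping: 'v'->'V', 'g'->'G', 'a'->'A', 'n'->'N', 'c'->'C', 'n'->'N'
Result: VGANCN


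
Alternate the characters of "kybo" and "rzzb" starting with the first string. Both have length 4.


String 1: 'kybo'
String 2: 'rzzb'
Operation: alternate characters
Pairs: 'k'+'r', 'y'+'z', 'b'+'z', 'o'+'b'
Result: kryzbzob


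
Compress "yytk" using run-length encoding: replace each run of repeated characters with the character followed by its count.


Input: 'yytk'
Operation: identify consecutive runs
Runs: 'yy' -> y2, 't' -> t1, 'k' -> k1
Encoded: y2t1k1


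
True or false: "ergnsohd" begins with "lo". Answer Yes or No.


Input string: 'ergnsohd'
Prefix to check: 'lo'
First 2 characters of input: 'er'
Match: False
Result: No


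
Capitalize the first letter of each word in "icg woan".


Input string: 'icg woan'
Operation: capitalize first letter of each word
Word transformations: 'icg'->'Icg', 'woan'->'Woan'
Result: Icg Woan


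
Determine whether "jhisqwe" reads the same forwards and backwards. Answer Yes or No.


Input string: 'jhisqwe'
Reversed: 'ewqsihj'
Compare pairs: s[0]='j' vs s[6]='e' (mismatch), s[1]='h' vs s[5]='w' (mismatch), s[2]='i' vs s[4]='q' (mismatch)
Palindrome: No


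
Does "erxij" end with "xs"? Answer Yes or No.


Input string: 'erxij'
Suffix to check: 'xs'
Last 2 characters of input: 'ij'
Match: False
Result: No


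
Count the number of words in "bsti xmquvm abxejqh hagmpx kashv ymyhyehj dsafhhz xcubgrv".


Input string: 'bsti xmquvm abxejqh hagmpx kashv ymyhyehj dsafhhz xcubgrv'
Operation: split by spaces
Words found: 'bsti', 'xmquvm', 'abxejqh', 'hagmpx', 'kashv', 'ymyhyehj', 'dsafhhz', 'xcubgrv'
Word count: 8


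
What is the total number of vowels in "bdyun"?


Input string: 'bdyun'
Operation: count vowels (a, e, i, o, u)
Scan: s[0]='b', s[1]='d', s[2]='y', s[3]='u' (vowel), s[4]='n'
Vowels found: 1
Result: 1


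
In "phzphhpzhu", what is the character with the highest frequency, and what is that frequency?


Input: 'phzphhpzhu'
Operation: tally each character
Counts: 'h':4, 'p':3, 'u':1, 'z':2
Maximum: 'h' appears 4 times


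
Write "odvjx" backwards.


Input string: 'odvjx'
Operation: reverse character order
Original order: 'o' -> 'd' -> 'v' -> 'j' -> 'x'
Reversed order: 'x' -> 'j' -> 'v' -> 'd' -> 'o'
Result: xjvdo


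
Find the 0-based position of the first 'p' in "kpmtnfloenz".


Input string: 'kpmtnfloenz'
Target: 'p'
Scanning left to right: s[0]='k', s[1]='p'
First match at index: 1


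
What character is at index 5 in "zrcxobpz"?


Input string: 'zrcxobpz'
Operation: get character at index 5
Index mapping: s[0]='z', s[1]='r', s[2]='c', s[3]='x', s[4]='o', s[5]='b'
Result: 'b'


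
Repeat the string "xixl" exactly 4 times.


Input string: 'xixl'
Operation: repeat 4 times
Concatenation: 'xixl' + 'xixl' + 'xixl' + 'xixl'
Result: xixlxixlxixlxixl


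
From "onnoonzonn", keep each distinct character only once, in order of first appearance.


Input: 'onnoonzonn'
Operation: keep first occurrence of each character
Scan: s[0]='o' new -> keep; s[1]='n' new -> keep; s[2]='n' seen -> skip; s[3]='o' seen -> skip; s[4]='o' seen -> skip; s[5]='n' seen -> skip; s[6]='z' new -> keep; s[7]='o' seen -> skip; s[8]='n' seen -> skip; s[9]='n' seen -> skip
Result: onz


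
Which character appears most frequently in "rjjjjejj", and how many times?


Input: 'rjjjjejj'
Operation: tally each character
Counts: 'e':1, 'j':6, 'r':1
Maximum: 'j' appears 6 times


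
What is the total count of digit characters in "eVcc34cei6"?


Input string: 'eVcc34cei6'
Operation: count digit characters (0-9)
Scan: 'e', 'V', 'c', 'c', '3'(digit), '4'(digit), 'c', 'e', 'i', '6'(digit)
Digits found: 3
Result: 3


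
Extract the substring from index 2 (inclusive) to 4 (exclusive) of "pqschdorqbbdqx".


Input string: 'pqschdorqbbdqx'
Operation: slice [2:4]
Extract characters: s[2]='s', s[3]='c'
Result: sc


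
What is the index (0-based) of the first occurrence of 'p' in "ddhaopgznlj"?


Input string: 'ddhaopgznlj'
Target: 'p'
Scanning left to right: s[0]='d', s[1]='d', s[2]='h', s[3]='a', s[4]='o', s[5]='p'
First match at index: 5


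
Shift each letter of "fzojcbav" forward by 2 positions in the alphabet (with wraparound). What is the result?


Input: 'fzojcbav', shift = 2
Operation: for each letter, (position + 2) mod 26
Mapping: 'f'(5+2=7)->'h', 'z'(25+2=27, 27 mod 26=1)->'b', 'o'(14+2=16)->'q', 'j'(9+2=11)->'l', 'c'(2+2=4)->'e', 'b'(1+2=3)->'d', 'a'(0+2=2)->'c', 'v'(21+2=23)->'x'
Result: hbqledcx


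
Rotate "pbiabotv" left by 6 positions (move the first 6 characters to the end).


Input: 'pbiabotv', shift = 6
Operation: split at index 6 and swap parts
Front part s[0:6] = 'pbiabo'
Back part s[6:] = 'tv'
Rotated = back + front = 'tv' + 'pbiabo'
Result: tvpbiabo


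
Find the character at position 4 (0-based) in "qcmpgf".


Input string: 'qcmpgf'
Operation: get character at index 4
Index mapping: s[0]='q', s[1]='c', s[2]='m', s[3]='p', s[4]='g'
Result: 'g'


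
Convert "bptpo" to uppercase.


Input string: 'bptpo'
Operation: convert each letter to uppercase
Mapping: 'b'->'B', 'p'->'P', 't'->'T', 'p'->'P', 'o'->'O'
Result: BPTPO


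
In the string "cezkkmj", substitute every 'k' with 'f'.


Input string: 'cezkkmj'
Operation: replace 'k' with 'f'
Positions of 'k': 3, 4
After replacement: cezffmj


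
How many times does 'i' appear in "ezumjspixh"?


Input string: 'ezumjspixh'
Target character: 'i'
Scan each position: s[7]='i'
Matches found at indices: 7
Total: 1


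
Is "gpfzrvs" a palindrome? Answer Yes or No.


Input string: 'gpfzrvs'
Reversed: 'svrzfpg'
Compare pairs: s[0]='g' vs s[6]='s' (mismatch), s[1]='p' vs s[5]='v' (mismatch), s[2]='f' vs s[4]='r' (mismatch)
Palindrome: No


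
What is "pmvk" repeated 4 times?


Input string: 'pmvk'
Operation: repeat 4 times
Concatenation: 'pmvk' + 'pmvk' + 'pmvk' + 'pmvk'
Result: pmvkpmvkpmvkpmvk


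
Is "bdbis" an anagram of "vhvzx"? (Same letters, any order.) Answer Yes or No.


String 1: 'vhvzx' -> sorted: 'hvvxz'
String 2: 'bdbis' -> sorted: 'bbdis'
Compare sorted forms: 'hvvxz' != 'bbdis'
Anagram: No


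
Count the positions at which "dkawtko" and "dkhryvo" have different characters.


String 1: 'dkawtko'
String 2: 'dkhryvo'
Compare each position: pos 0: 'd'=='d', pos 1: 'k'=='k', pos 2: 'a'!='h', pos 3: 'w'!='r', pos 4: 't'!='y', pos 5: 'k'!='v', pos 6: 'o'=='o'
Differing positions: 4
Hamming distance: 4


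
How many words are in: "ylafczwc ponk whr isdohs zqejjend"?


Input string: 'ylafczwc ponk whr isdohs zqejjend'
Operation: split by spaces
Words found: 'ylafczwc', 'ponk', 'whr', 'isdohs', 'zqejjend'
Word count: 5


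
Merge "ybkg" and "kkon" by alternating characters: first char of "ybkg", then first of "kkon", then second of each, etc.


String 1: 'ybkg'
String 2: 'kkon'
Operation: alternate characters
Pairs: 'y'+'k', 'b'+'k', 'k'+'o', 'g'+'n'
Result: ykbkkogn


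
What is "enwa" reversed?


Input string: 'enwa'
Operation: reverse character order
Original order: 'e' -> 'n' -> 'w' -> 'a'
Reversed order: 'a' -> 'w' -> 'n' -> 'e'
Result: awne


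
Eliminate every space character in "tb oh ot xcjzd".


Input string: 'tb oh ot xcjzd'
Operation: remove all spaces
Words: 'tb', 'oh', 'ot', 'xcjzd'
Join without spaces: tbohotxcjzd


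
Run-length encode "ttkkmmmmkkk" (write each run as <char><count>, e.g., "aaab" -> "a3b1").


Input: 'ttkkmmmmkkk'
Operation: identify consecutive runs
Runs: 'tt' -> t2, 'kk' -> k2, 'mmmm' -> m4, 'kkk' -> k3
Encoded: t2k2m4k3


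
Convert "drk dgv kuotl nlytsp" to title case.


Input string: 'drk dgv kuotl nlytsp'
Operation: capitalize first letter of each word
Word transformations: 'drk'->'Drk', 'dgv'->'Dgv', 'kuotl'->'Kuotl', 'nlytsp'->'Nlytsp'
Result: Drk Dgv Kuotl Nlytsp


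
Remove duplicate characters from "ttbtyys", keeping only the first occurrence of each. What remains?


Input: 'ttbtyys'
Operation: keep first occurrence of each character
Scan: s[0]='t' new -> keep; s[1]='t' seen -> skip; s[2]='b' new -> keep; s[3]='t' seen -> skip; s[4]='y' new -> keep; s[5]='y' seen -> skip; s[6]='s' new -> keep
Result: tbys


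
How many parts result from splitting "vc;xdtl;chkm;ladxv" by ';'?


Input string: 'vc;xdtl;chkm;ladxv'
Delimiter: ';'
Split result: 'vc', 'xdtl', 'chkm', 'ladxv'
Number of parts: 4


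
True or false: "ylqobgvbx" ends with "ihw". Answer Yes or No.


Input string: 'ylqobgvbx'
Suffix to check: 'ihw'
Last 3 characters of input: 'vbx'
Match: False
Result: No


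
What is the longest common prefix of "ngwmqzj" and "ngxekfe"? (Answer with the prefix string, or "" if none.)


String 1: 'ngwmqzj'
String 2: 'ngxekfe'
Compare position by position:
pos 0: 'n' vs 'n' match
pos 1: 'g' vs 'g' match
pos 2: 'w' vs 'x' differ -> stop
Longest common prefix: "ng" (length 2)


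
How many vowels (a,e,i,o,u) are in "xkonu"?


Input string: 'xkonu'
Operation: count vowels (a, e, i, o, u)
Scan: s[0]='x', s[1]='k', s[2]='o' (vowel), s[3]='n', s[4]='u' (vowel)
Vowels found: 2
Result: 2


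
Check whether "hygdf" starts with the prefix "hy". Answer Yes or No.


Input string: 'hygdf'
Prefix to check: 'hy'
First 2 characters of input: 'hy'
Match: True
Result: Yes


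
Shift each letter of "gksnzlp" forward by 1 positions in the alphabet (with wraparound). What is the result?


Input: 'gksnzlp', shift = 1
Operation: for each letter, (position + 1) mod 26
Mapping: 'g'(6+1=7)->'h', 'k'(10+1=11)->'l', 's'(18+1=19)->'t', 'n'(13+1=14)->'o', 'z'(25+1=26, 26 mod 26=0)->'a', 'l'(11+1=12)->'m', 'p'(15+1=16)->'q'
Result: hltoamq


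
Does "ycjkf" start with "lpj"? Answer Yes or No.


Input string: 'ycjkf'
Prefix to check: 'lpj'
First 3 characters of input: 'ycj'
Match: False
Result: No


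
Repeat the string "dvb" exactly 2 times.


Input string: 'dvb'
Operation: repeat 2 times
Concatenation: 'dvb' + 'dvb'
Result: dvbdvb


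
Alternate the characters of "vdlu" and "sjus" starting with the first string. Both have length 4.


String 1: 'vdlu'
String 2: 'sjus'
Operation: alternate characters
Pairs: 'v'+'s', 'd'+'j', 'l'+'u', 'u'+'s'
Result: vsdjluus


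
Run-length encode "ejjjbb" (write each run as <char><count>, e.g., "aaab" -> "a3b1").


Input: 'ejjjbb'
Operation: identify consecutive runs
Runs: 'e' -> e1, 'jjj' -> j3, 'bb' -> b2
Encoded: e1j3b2


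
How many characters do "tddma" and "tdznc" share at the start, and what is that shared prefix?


String 1: 'tddma'
String 2: 'tdznc'
Compare position by position:
pos 0: 't' vs 't' match
pos 1: 'd' vs 'd' match
pos 2: 'd' vs 'z' differ -> stop
Longest common prefix: "td" (length 2)


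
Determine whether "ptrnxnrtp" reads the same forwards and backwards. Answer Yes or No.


Input string: 'ptrnxnrtp'
Reversed: 'ptrnxnrtp'
Compare pairs: s[0]='p' vs s[8]='p' (match), s[1]='t' vs s[7]='t' (match), s[2]='r' vs s[6]='r' (match), s[3]='n' vs s[5]='n' (match)
Palindrome: Yes


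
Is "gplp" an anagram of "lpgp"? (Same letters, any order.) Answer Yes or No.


String 1: 'lpgp' -> sorted: 'glpp'
String 2: 'gplp' -> sorted: 'glpp'
Compare sorted forms: 'glpp' == 'glpp'
Anagram: Yes


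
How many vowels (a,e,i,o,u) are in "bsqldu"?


Input string: 'bsqldu'
Operation: count vowels (a, e, i, o, u)
Scan: s[0]='b', s[1]='s', s[2]='q', s[3]='l', s[4]='d', s[5]='u' (vowel)
Vowels found: 1
Result: 1


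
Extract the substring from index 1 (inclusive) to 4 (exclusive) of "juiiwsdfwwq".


Input string: 'juiiwsdfwwq'
Operation: slice [1:4]
Extract characters: s[1]='u', s[2]='i', s[3]='i'
Result: uii


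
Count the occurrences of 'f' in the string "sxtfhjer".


Input string: 'sxtfhjer'
Target character: 'f'
Scan each position: s[3]='f'
Matches found at indices: 3
Total: 1


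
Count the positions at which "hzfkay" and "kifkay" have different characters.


String 1: 'hzfkay'
String 2: 'kifkay'
Compare each position: pos 0: 'h'!='k', pos 1: 'z'!='i', pos 2: 'f'=='f', pos 3: 'k'=='k', pos 4: 'a'=='a', pos 5: 'y'=='y'
Differing positions: 2
Hamming distance: 2


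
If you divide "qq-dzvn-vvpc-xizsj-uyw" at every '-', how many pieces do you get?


Input string: 'qq-dzvn-vvpc-xizsj-uyw'
Delimiter: '-'
Split result: 'qq', 'dzvn', 'vvpc', 'xizsj', 'uyw'
Number of parts: 5


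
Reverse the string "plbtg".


Input string: 'plbtg'
Operation: reverse character order
Original order: 'p' -> 'l' -> 'b' -> 't' -> 'g'
Reversed order: 'g' -> 't' -> 'b' -> 'l' -> 'p'
Result: gtblp


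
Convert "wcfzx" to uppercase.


Input string: 'wcfzx'
Operation: convert each letter to uppercase
Mapping: 'w'->'W', 'c'->'C', 'f'->'F', 'z'->'Z', 'x'->'X'
Result: WCFZX


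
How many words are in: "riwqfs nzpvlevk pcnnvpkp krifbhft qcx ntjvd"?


Input string: 'riwqfs nzpvlevk pcnnvpkp krifbhft qcx ntjvd'
Operation: split by spaces
Words found: 'riwqfs', 'nzpvlevk', 'pcnnvpkp', 'krifbhft', 'qcx', 'ntjvd'
Word count: 6


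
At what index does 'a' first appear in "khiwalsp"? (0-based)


Input string: 'khiwalsp'
Target: 'a'
Scanning left to right: s[0]='k', s[1]='h', s[2]='i', s[3]='w', s[4]='a'
First match at index: 4


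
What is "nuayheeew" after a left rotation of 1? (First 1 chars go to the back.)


Input: 'nuayheeew', shift = 1
Operation: split at index 1 and swap parts
Front part s[0:1] = 'n'
Back part s[1:] = 'uayheeew'
Rotated = back + front = 'uayheeew' + 'n'
Result: uayheeewn


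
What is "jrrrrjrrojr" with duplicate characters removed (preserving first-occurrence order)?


Input: 'jrrrrjrrojr'
Operation: keep first occurrence of each character
Scan: s[0]='j' new -> keep; s[1]='r' new -> keep; s[2]='r' seen -> skip; s[3]='r' seen -> skip; s[4]='r' seen -> skip; s[5]='j' seen -> skip; s[6]='r' seen -> skip; s[7]='r' seen -> skip; s[8]='o' new -> keep; s[9]='j' seen -> skip; s[10]='r' seen -> skip
Result: jro


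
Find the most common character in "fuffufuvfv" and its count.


Input: 'fuffufuvfv'
Operation: tally each character
Counts: 'f':5, 'u':3, 'v':2
Maximum: 'f' appears 5 times


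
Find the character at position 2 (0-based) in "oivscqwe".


Input string: 'oivscqwe'
Operation: get character at index 2
Index mapping: s[0]='o', s[1]='i', s[2]='v'
Result: 'v'


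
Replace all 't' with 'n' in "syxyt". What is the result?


Input string: 'syxyt'
Operation: replace 't' with 'n'
Positions of 't': 4
After replacement: syxyn


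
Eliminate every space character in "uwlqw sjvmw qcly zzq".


Input string: 'uwlqw sjvmw qcly zzq'
Operation: remove all spaces
Words: 'uwlqw', 'sjvmw', 'qcly', 'zzq'
Join without spaces: uwlqwsjvmwqclyzzq


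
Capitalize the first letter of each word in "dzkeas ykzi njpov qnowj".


Input string: 'dzkeas ykzi njpov qnowj'
Operation: capitalize first letter of each word
Word transformations: 'dzkeas'->'Dzkeas', 'ykzi'->'Ykzi', 'njpov'->'Njpov', 'qnowj'->'Qnowj'
Result: Dzkeas Ykzi Njpov Qnowj


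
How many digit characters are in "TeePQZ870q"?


Input string: 'TeePQZ870q'
Operation: count digit characters (0-9)
Scan: 'T', 'e', 'e', 'P', 'Q', 'Z', '8'(digit), '7'(digit), '0'(digit), 'q'
Digits found: 3
Result: 3


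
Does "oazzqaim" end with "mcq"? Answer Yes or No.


Input string: 'oazzqaim'
Suffix to check: 'mcq'
Last 3 characters of input: 'aim'
Match: False
Result: No


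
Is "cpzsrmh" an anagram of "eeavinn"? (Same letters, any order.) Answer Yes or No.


String 1: 'eeavinn' -> sorted: 'aeeinnv'
String 2: 'cpzsrmh' -> sorted: 'chmprsz'
Compare sorted forms: 'aeeinnv' != 'chmprsz'
Anagram: No


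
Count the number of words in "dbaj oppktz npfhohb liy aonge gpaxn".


Input string: 'dbaj oppktz npfhohb liy aonge gpaxn'
Operation: split by spaces
Words found: 'dbaj', 'oppktz', 'npfhohb', 'liy', 'aonge', 'gpaxn'
Word count: 6


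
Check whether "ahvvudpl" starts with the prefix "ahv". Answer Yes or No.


Input string: 'ahvvudpl'
Prefix to check: 'ahv'
First 3 characters of input: 'ahv'
Match: True
Result: Yes


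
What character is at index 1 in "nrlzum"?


Input string: 'nrlzum'
Operation: get character at index 1
Index mapping: s[0]='n', s[1]='r'
Result: 'r'


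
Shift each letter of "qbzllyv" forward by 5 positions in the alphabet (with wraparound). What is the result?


Input: 'qbzllyv', shift = 5
Operation: for each letter, (position + 5) mod 26
Mapping: 'q'(16+5=21)->'v', 'b'(1+5=6)->'g', 'z'(25+5=30, 30 mod 26=4)->'e', 'l'(11+5=16)->'q', 'l'(11+5=16)->'q', 'y'(24+5=29, 29 mod 26=3)->'d', 'v'(21+5=26, 26 mod 26=0)->'a'
Result: vgeqqda


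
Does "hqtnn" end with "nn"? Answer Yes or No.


Input string: 'hqtnn'
Suffix to check: 'nn'
Last 2 characters of input: 'nn'
Match: True
Result: Yes


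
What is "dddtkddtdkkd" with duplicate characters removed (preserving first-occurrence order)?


Input: 'dddtkddtdkkd'
Operation: keep first occurrence of each character
Scan: s[0]='d' new -> keep; s[1]='d' seen -> skip; s[2]='d' seen -> skip; s[3]='t' new -> keep; s[4]='k' new -> keep; s[5]='d' seen -> skip; s[6]='d' seen -> skip; s[7]='t' seen -> skip; s[8]='d' seen -> skip; s[9]='k' seen -> skip; s[10]='k' seen -> skip; s[11]='d' seen -> skip
Result: dtk


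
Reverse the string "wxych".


Input string: 'wxych'
Operation: reverse character order
Original order: 'w' -> 'x' -> 'y' -> 'c' -> 'h'
Reversed order: 'h' -> 'c' -> 'y' -> 'x' -> 'w'
Result: hcyxw


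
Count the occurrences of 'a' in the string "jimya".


Input string: 'jimya'
Target character: 'a'
Scan each position: s[4]='a'
Matches found at indices: 4
Total: 1


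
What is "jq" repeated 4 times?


Input string: 'jq'
Operation: repeat 4 times
Concatenation: 'jq' + 'jq' + 'jq' + 'jq'
Result: jqjqjqjq


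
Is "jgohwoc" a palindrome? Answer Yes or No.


Input string: 'jgohwoc'
Reversed: 'cowhogj'
Compare pairs: s[0]='j' vs s[6]='c' (mismatch), s[1]='g' vs s[5]='o' (mismatch), s[2]='o' vs s[4]='w' (mismatch)
Palindrome: No


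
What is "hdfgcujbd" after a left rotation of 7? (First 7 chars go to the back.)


Input: 'hdfgcujbd', shift = 7
Operation: split at index 7 and swap parts
Front part s[0:7] = 'hdfgcuj'
Back part s[7:] = 'bd'
Rotated = back + front = 'bd' + 'hdfgcuj'
Result: bdhdfgcuj


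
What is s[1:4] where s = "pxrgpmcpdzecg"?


Input string: 'pxrgpmcpdzecg'
Operation: slice [1:4]
Extract characters: s[1]='x', s[2]='r', s[3]='g'
Result: xrg


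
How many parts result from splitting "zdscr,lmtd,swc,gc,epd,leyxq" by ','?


Input string: 'zdscr,lmtd,swc,gc,epd,leyxq'
Delimiter: ','
Split result: 'zdscr', 'lmtd', 'swc', 'gc', 'epd', 'leyxq'
Number of parts: 6


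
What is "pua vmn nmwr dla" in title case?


Input string: 'pua vmn nmwr dla'
Operation: capitalize first letter of each word
Word transformations: 'pua'->'Pua', 'vmn'->'Vmn', 'nmwr'->'Nmwr', 'dla'->'Dla'
Result: Pua Vmn Nmwr Dla


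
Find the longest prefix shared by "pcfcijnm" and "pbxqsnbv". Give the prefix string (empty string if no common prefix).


String 1: 'pcfcijnm'
String 2: 'pbxqsnbv'
Compare position by position:
pos 0: 'p' vs 'p' match
pos 1: 'c' vs 'b' differ -> stop
Longest common prefix: "p" (length 1)


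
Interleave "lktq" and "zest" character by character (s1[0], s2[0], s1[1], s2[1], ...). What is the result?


String 1: 'lktq'
String 2: 'zest'
Operation: alternate characters
Pairs: 'l'+'z', 'k'+'e', 't'+'s', 'q'+'t'
Result: lzketsqt


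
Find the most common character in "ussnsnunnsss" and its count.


Input: 'ussnsnunnsss'
Operation: tally each character
Counts: 'n':4, 's':6, 'u':2
Maximum: 's' appears 6 times


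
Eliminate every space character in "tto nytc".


Input string: 'tto nytc'
Operation: remove all spaces
Words: 'tto', 'nytc'
Join without spaces: ttonytc


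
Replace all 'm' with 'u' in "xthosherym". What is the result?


Input string: 'xthosherym'
Operation: replace 'm' with 'u'
Positions of 'm': 9
After replacement: xthosheryu


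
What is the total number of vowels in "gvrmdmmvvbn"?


Input string: 'gvrmdmmvvbn'
Operation: count vowels (a, e, i, o, u)
Scan: s[0]='g', s[1]='v', s[2]='r', s[3]='m', s[4]='d', s[5]='m', s[6]='m', s[7]='v', s[8]='v', s[9]='b', s[10]='n'
Vowels found: 0
Result: 0


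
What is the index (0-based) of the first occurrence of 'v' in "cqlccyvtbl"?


Input string: 'cqlccyvtbl'
Target: 'v'
Scanning left to right: s[0]='c', s[1]='q', s[2]='l', s[3]='c', s[4]='c', s[5]='y', s[6]='v'
First match at index: 6


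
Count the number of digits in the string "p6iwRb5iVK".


Input string: 'p6iwRb5iVK'
Operation: count digit characters (0-9)
Scan: 'p', '6'(digit), 'i', 'w', 'R', 'b', '5'(digit), 'i', 'V', 'K'
Digits found: 2
Result: 2


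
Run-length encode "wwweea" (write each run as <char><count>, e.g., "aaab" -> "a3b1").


Input: 'wwweea'
Operation: identify consecutive runs
Runs: 'www' -> w3, 'ee' -> e2, 'a' -> a1
Encoded: w3e2a1


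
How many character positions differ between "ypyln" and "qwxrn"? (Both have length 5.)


String 1: 'ypyln'
String 2: 'qwxrn'
Compare each position: pos 0: 'y'!='q', pos 1: 'p'!='w', pos 2: 'y'!='x', pos 3: 'l'!='r', pos 4: 'n'=='n'
Differing positions: 4
Hamming distance: 4


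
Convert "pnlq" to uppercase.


Input string: 'pnlq'
Operation: convert each letter to uppercase
Mapping: 'p'->'P', 'n'->'N', 'l'->'L', 'q'->'Q'
Result: PNLQ


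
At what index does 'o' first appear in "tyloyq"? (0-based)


Input string: 'tyloyq'
Target: 'o'
Scanning left to right: s[0]='t', s[1]='y', s[2]='l', s[3]='o'
First match at index: 3


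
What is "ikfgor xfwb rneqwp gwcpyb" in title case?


Input string: 'ikfgor xfwb rneqwp gwcpyb'
Operation: capitalize first letter of each word
Word transformations: 'ikfgor'->'Ikfgor', 'xfwb'->'Xfwb', 'rneqwp'->'Rneqwp', 'gwcpyb'->'Gwcpyb'
Result: Ikfgor Xfwb Rneqwp Gwcpyb


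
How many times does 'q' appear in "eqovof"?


Input string: 'eqovof'
Target character: 'q'
Scan each position: s[1]='q'
Matches found at indices: 1
Total: 1


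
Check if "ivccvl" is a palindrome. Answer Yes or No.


Input string: 'ivccvl'
Reversed: 'lvccvi'
Compare pairs: s[0]='i' vs s[5]='l' (mismatch), s[1]='v' vs s[4]='v' (match), s[2]='c' vs s[3]='c' (match)
Palindrome: No


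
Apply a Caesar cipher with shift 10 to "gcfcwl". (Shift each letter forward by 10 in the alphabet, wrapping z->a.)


Input: 'gcfcwl', shift = 10
Operation: for each letter, (position + 10) mod 26
Mapping: 'g'(6+10=16)->'q', 'c'(2+10=12)->'m', 'f'(5+10=15)->'p', 'c'(2+10=12)->'m', 'w'(22+10=32, 32 mod 26=6)->'g', 'l'(11+10=21)->'v'
Result: qmpmgv


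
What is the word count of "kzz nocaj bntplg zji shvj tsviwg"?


Input string: 'kzz nocaj bntplg zji shvj tsviwg'
Operation: split by spaces
Words found: 'kzz', 'nocaj', 'bntplg', 'zji', 'shvj', 'tsviwg'
Word count: 6


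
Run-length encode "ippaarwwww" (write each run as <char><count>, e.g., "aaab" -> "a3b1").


Input: 'ippaarwwww'
Operation: identify consecutive runs
Runs: 'i' -> i1, 'pp' -> p2, 'aa' -> a2, 'r' -> r1, 'wwww' -> w4
Encoded: i1p2a2r1w4


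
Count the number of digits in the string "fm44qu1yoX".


Input string: 'fm44qu1yoX'
Operation: count digit characters (0-9)
Scan: 'f', 'm', '4'(digit), '4'(digit), 'q', 'u', '1'(digit), 'y', 'o', 'X'
Digits found: 3
Result: 3


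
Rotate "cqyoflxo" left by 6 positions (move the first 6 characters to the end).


Input: 'cqyoflxo', shift = 6
Operation: split at index 6 and swap parts
Front part s[0:6] = 'cqyofl'
Back part s[6:] = 'xo'
Rotated = back + front = 'xo' + 'cqyofl'
Result: xocqyofl


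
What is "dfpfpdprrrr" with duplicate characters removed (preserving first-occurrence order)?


Input: 'dfpfpdprrrr'
Operation: keep first occurrence of each character
Scan: s[0]='d' new -> keep; s[1]='f' new -> keep; s[2]='p' new -> keep; s[3]='f' seen -> skip; s[4]='p' seen -> skip; s[5]='d' seen -> skip; s[6]='p' seen -> skip; s[7]='r' new -> keep; s[8]='r' seen -> skip; s[9]='r' seen -> skip; s[10]='r' seen -> skip
Result: dfpr


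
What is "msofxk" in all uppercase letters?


Input string: 'msofxk'
Operation: convert each letter to uppercase
Mapping: 'm'->'M', 's'->'S', 'o'->'O', 'f'->'F', 'x'->'X', 'k'->'K'
Result: MSOFXK


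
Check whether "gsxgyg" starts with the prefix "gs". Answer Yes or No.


Input string: 'gsxgyg'
Prefix to check: 'gs'
First 2 characters of input: 'gs'
Match: True
Result: Yes


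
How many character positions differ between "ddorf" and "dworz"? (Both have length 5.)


String 1: 'ddorf'
String 2: 'dworz'
Compare each position: pos 0: 'd'=='d', pos 1: 'd'!='w', pos 2: 'o'=='o', pos 3: 'r'=='r', pos 4: 'f'!='z'
Differing positions: 2
Hamming distance: 2


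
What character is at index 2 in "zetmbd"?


Input string: 'zetmbd'
Operation: get character at index 2
Index mapping: s[0]='z', s[1]='e', s[2]='t'
Result: 't'


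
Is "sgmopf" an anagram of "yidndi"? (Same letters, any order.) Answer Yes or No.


String 1: 'yidndi' -> sorted: 'ddiiny'
String 2: 'sgmopf' -> sorted: 'fgmops'
Compare sorted forms: 'ddiiny' != 'fgmops'
Anagram: No


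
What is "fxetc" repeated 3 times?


Input string: 'fxetc'
Operation: repeat 3 times
Concatenation: 'fxetc' + 'fxetc' + 'fxetc'
Result: fxetcfxetcfxetc


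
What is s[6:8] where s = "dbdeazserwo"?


Input string: 'dbdeazserwo'
Operation: slice [6:8]
Extract characters: s[6]='s', s[7]='e'
Result: se


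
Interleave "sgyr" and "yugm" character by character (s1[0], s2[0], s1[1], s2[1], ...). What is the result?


String 1: 'sgyr'
String 2: 'yugm'
Operation: alternate characters
Pairs: 's'+'y', 'g'+'u', 'y'+'g', 'r'+'m'
Result: syguygrm


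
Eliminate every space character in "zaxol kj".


Input string: 'zaxol kj'
Operation: remove all spaces
Words: 'zaxol', 'kj'
Join without spaces: zaxolkj


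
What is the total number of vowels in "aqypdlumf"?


Input string: 'aqypdlumf'
Operation: count vowels (a, e, i, o, u)
Scan: s[0]='a' (vowel), s[1]='q', s[2]='y', s[3]='p', s[4]='d', s[5]='l', s[6]='u' (vowel), s[7]='m', s[8]='f'
Vowels found: 2
Result: 2


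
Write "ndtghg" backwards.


Input string: 'ndtghg'
Operation: reverse character order
Original order: 'n' -> 'd' -> 't' -> 'g' -> 'h' -> 'g'
Reversed order: 'g' -> 'h' -> 'g' -> 't' -> 'd' -> 'n'
Result: ghgtdn


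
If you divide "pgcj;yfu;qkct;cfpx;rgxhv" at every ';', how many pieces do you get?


Input string: 'pgcj;yfu;qkct;cfpx;rgxhv'
Delimiter: ';'
Split result: 'pgcj', 'yfu', 'qkct', 'cfpx', 'rgxhv'
Number of parts: 5


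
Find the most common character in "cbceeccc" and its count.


Input: 'cbceeccc'
Operation: tally each character
Counts: 'b':1, 'c':5, 'e':2
Maximum: 'c' appears 5 times


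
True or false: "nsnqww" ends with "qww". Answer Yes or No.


Input string: 'nsnqww'
Suffix to check: 'qww'
Last 3 characters of input: 'qww'
Match: True
Result: Yes


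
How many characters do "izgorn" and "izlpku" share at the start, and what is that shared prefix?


String 1: 'izgorn'
String 2: 'izlpku'
Compare position by position:
pos 0: 'i' vs 'i' match
pos 1: 'z' vs 'z' match
pos 2: 'g' vs 'l' differ -> stop
Longest common prefix: "iz" (length 2)


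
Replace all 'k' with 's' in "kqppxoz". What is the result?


Input string: 'kqppxoz'
Operation: replace 'k' with 's'
Positions of 'k': 0
After replacement: sqppxoz


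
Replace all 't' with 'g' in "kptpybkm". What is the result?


Input string: 'kptpybkm'
Operation: replace 't' with 'g'
Positions of 't': 2
After replacement: kpgpybkm


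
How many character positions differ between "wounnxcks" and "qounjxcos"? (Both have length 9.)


String 1: 'wounnxcks'
String 2: 'qounjxcos'
Compare each position: pos 0: 'w'!='q', pos 1: 'o'=='o', pos 2: 'u'=='u', pos 3: 'n'=='n', pos 4: 'n'!='j', pos 5: 'x'=='x', pos 6: 'c'=='c', pos 7: 'k'!='o', pos 8: 's'=='s'
Differing positions: 3
Hamming distance: 3


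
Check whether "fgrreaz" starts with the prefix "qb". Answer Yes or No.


Input string: 'fgrreaz'
Prefix to check: 'qb'
First 2 characters of input: 'fg'
Match: False
Result: No


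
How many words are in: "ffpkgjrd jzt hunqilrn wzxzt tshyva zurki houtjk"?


Input string: 'ffpkgjrd jzt hunqilrn wzxzt tshyva zurki houtjk'
Operation: split by spaces
Words found: 'ffpkgjrd', 'jzt', 'hunqilrn', 'wzxzt', 'tshyva', 'zurki', 'houtjk'
Word count: 7


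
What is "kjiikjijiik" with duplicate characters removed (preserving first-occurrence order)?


Input: 'kjiikjijiik'
Operation: keep first occurrence of each character
Scan: s[0]='k' new -> keep; s[1]='j' new -> keep; s[2]='i' new -> keep; s[3]='i' seen -> skip; s[4]='k' seen -> skip; s[5]='j' seen -> skip; s[6]='i' seen -> skip; s[7]='j' seen -> skip; s[8]='i' seen -> skip; s[9]='i' seen -> skip; s[10]='k' seen -> skip
Result: kji


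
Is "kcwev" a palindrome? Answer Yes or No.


Input string: 'kcwev'
Reversed: 'vewck'
Compare pairs: s[0]='k' vs s[4]='v' (mismatch), s[1]='c' vs s[3]='e' (mismatch)
Palindrome: No


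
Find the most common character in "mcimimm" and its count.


Input: 'mcimimm'
Operation: tally each character
Counts: 'c':1, 'i':2, 'm':4
Maximum: 'm' appears 4 times


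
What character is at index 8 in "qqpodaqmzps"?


Input string: 'qqpodaqmzps'
Operation: get character at index 8
Index mapping: s[0]='q', s[1]='q', s[2]='p', s[3]='o', s[4]='d', s[5]='a', s[6]='q', s[7]='m', s[8]='z'
Result: 'z'


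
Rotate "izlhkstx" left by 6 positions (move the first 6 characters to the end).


Input: 'izlhkstx', shift = 6
Operation: split at index 6 and swap parts
Front part s[0:6] = 'izlhks'
Back part s[6:] = 'tx'
Rotated = back + front = 'tx' + 'izlhks'
Result: txizlhks


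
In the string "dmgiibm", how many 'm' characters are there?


Input string: 'dmgiibm'
Target character: 'm'
Scan each position: s[1]='m', s[6]='m'
Matches found at indices: 1, 6
Total: 2


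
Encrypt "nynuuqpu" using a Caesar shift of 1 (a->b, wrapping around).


Input: 'nynuuqpu', shift = 1
Operation: for each letter, (position + 1) mod 26
Mapping: 'n'(13+1=14)->'o', 'y'(24+1=25)->'z', 'n'(13+1=14)->'o', 'u'(20+1=21)->'v', 'u'(20+1=21)->'v', 'q'(16+1=17)->'r', 'p'(15+1=16)->'q', 'u'(20+1=21)->'v'
Result: ozovvrqv
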